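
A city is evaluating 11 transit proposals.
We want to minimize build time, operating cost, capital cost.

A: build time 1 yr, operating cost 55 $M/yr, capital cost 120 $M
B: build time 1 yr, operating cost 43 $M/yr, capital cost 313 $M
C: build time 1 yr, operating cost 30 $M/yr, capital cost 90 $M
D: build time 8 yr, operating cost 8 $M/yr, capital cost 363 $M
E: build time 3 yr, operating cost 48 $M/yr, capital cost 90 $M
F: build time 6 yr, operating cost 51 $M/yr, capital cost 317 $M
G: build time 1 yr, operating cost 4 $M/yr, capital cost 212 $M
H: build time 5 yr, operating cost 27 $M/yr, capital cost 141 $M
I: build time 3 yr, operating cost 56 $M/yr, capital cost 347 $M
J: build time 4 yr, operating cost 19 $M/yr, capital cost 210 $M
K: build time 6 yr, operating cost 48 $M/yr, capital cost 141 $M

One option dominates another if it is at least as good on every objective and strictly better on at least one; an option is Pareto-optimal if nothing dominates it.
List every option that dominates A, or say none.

C: build time 1≤1, operating cost 30≤55, capital cost 90≤120 — dominates A.
Others (B, D, E, F, G, H, I, J, K) are each worse than A on at least one objective.

C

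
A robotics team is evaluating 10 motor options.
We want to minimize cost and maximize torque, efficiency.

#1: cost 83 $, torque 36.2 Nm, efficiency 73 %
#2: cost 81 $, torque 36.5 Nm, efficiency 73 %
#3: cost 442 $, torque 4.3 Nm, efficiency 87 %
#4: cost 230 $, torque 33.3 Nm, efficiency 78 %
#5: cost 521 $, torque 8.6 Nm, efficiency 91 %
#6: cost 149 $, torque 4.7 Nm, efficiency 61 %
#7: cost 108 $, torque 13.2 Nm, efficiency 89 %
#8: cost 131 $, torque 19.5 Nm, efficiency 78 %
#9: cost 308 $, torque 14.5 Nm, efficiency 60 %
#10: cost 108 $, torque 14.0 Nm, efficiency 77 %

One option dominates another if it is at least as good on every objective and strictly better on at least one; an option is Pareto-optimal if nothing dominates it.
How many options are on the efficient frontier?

6

#1: dominated by #2 (cost 81≤83, torque 36.5≥36.2, efficiency 73≥73).
#2: not dominated (best cost).
#3: dominated by #7 (cost 108≤442, torque 13.2≥4.3, efficiency 89≥87).
#4: not dominated.
#5: not dominated (best efficiency).
#6: dominated by #1 (cost 83≤149, torque 36.2≥4.7, efficiency 73≥61).
#7: not dominated.
#8: not dominated.
#9: dominated by #1 (cost 83≤308, torque 36.2≥14.5, efficiency 73≥60).
#10: not dominated.
Pareto-optimal: #2, #4, #5, #7, #8, #10 → 6.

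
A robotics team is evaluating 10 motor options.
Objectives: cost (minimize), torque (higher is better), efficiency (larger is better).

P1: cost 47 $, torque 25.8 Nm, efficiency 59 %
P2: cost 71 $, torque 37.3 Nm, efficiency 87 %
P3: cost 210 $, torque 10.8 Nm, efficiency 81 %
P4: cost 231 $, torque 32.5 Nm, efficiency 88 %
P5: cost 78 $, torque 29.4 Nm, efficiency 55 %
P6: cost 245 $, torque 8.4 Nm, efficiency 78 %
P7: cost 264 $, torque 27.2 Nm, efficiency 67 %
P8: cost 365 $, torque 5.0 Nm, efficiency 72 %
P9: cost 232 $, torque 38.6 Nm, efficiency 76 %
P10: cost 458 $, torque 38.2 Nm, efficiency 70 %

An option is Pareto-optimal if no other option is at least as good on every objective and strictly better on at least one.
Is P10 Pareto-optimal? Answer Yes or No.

No

P9 vs P10: cost 232≤458, torque 38.6≥38.2, efficiency 76≥70 — P9 is at least as good on every objective and strictly better on at least one, so P9 dominates P10.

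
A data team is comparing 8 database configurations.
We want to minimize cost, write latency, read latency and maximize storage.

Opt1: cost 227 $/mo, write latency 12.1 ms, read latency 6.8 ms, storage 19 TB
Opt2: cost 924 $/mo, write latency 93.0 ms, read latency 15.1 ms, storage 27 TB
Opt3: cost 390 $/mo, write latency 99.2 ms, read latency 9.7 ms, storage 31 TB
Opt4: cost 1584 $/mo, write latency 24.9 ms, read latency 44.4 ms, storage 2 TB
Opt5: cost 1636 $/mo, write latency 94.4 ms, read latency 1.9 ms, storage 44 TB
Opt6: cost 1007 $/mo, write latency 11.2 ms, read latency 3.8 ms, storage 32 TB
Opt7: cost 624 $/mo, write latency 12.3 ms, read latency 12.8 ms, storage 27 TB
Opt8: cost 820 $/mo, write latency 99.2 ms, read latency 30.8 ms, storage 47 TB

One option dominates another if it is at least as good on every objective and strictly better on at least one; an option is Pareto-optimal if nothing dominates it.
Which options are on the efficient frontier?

Opt1: not dominated (best cost).
Opt2: dominated by Opt7 (cost 624≤924, write latency 12.3≤93.0, read latency 12.8≤15.1, storage 27≥27).
Opt3: not dominated.
Opt4: dominated by Opt1 (cost 227≤1584, write latency 12.1≤24.9, read latency 6.8≤44.4, storage 19≥2).
Opt5: not dominated (best read latency).
Opt6: not dominated (best write latency).
Opt7: not dominated.
Opt8: not dominated (best storage).

Opt1, Opt3, Opt5, Opt6, Opt7, Opt8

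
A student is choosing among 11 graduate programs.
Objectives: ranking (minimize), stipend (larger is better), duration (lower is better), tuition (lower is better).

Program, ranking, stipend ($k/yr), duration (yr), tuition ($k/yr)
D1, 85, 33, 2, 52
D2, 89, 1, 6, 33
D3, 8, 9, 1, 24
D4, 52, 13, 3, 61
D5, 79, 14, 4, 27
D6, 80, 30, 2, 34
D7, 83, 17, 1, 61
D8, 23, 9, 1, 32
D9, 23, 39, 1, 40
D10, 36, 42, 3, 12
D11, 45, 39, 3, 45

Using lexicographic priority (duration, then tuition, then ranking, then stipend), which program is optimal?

D3

First minimize duration: best is 1, kept {D3, D7, D8, D9}.
Then minimize tuition: best is 24, kept {D3}.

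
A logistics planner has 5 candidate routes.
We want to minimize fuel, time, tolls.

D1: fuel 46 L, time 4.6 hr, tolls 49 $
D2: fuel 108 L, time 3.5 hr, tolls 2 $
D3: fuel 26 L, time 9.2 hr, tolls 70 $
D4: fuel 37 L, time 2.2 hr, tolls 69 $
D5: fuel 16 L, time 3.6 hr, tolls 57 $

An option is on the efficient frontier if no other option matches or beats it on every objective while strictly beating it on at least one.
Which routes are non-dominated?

D1: not dominated.
D2: not dominated (best tolls).
D3: dominated by D5 (fuel 16≤26, time 3.6≤9.2, tolls 57≤70).
D4: not dominated (best time).
D5: not dominated (best fuel).

D1, D2, D4, D5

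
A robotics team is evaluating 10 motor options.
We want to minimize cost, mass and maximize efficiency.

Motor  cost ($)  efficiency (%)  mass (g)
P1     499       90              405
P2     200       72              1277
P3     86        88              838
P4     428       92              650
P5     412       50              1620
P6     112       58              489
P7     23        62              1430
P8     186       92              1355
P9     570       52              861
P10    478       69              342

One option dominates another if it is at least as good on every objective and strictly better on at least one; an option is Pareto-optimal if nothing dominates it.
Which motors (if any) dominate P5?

P2, P3, P6, P7, P8

P2: cost 200≤412, efficiency 72≥50, mass 1277≤1620 — dominates P5.
P3: cost 86≤412, efficiency 88≥50, mass 838≤1620 — dominates P5.
P6: cost 112≤412, efficiency 58≥50, mass 489≤1620 — dominates P5.
P7: cost 23≤412, efficiency 62≥50, mass 1430≤1620 — dominates P5.
P8: cost 186≤412, efficiency 92≥50, mass 1355≤1620 — dominates P5.
Others (P1, P4, P9, P10) are each worse than P5 on at least one objective.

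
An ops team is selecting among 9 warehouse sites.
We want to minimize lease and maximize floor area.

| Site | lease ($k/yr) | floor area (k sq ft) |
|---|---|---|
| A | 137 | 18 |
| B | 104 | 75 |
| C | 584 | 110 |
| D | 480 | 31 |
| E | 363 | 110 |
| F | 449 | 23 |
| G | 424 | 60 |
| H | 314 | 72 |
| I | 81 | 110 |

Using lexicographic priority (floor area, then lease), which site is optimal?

First maximize floor area: best is 110, kept {C, E, I}.
Then minimize lease: best is 81, kept {I}.

I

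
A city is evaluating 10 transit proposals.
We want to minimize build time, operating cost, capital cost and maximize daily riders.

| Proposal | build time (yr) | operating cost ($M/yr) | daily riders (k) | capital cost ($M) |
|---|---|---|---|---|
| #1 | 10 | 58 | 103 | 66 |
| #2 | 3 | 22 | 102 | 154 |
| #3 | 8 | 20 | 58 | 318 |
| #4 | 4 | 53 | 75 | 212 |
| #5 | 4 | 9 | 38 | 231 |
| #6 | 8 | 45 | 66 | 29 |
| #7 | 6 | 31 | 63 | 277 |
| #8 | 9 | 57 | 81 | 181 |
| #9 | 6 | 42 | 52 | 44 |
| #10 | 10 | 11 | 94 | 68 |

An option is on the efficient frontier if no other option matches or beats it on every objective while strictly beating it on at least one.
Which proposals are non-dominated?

#1: not dominated (best daily riders).
#2: not dominated (best build time).
#3: not dominated.
#4: dominated by #2 (build time 3≤4, operating cost 22≤53, daily riders 102≥75, capital cost 154≤212).
#5: not dominated (best operating cost).
#6: not dominated (best capital cost).
#7: dominated by #2 (build time 3≤6, operating cost 22≤31, daily riders 102≥63, capital cost 154≤277).
#8: dominated by #2 (build time 3≤9, operating cost 22≤57, daily riders 102≥81, capital cost 154≤181).
#9: not dominated.
#10: not dominated.

#1, #2, #3, #5, #6, #9, #10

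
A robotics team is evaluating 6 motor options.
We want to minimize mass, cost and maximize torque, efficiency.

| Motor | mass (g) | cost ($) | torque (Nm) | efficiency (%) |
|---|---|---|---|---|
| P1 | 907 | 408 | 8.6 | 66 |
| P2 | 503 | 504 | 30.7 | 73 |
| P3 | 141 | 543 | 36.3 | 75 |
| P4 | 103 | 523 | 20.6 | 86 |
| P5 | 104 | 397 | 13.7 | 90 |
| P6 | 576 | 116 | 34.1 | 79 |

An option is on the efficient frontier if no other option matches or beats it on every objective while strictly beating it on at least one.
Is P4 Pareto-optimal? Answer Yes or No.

P1: worse on mass (907 vs 103).
P2: worse on mass (503 vs 103).
P3: worse on mass (141 vs 103).
P5: worse on mass (104 vs 103).
P6: worse on mass (576 vs 103).
No option is at least as good as P4 on every objective and strictly better on one.

Yes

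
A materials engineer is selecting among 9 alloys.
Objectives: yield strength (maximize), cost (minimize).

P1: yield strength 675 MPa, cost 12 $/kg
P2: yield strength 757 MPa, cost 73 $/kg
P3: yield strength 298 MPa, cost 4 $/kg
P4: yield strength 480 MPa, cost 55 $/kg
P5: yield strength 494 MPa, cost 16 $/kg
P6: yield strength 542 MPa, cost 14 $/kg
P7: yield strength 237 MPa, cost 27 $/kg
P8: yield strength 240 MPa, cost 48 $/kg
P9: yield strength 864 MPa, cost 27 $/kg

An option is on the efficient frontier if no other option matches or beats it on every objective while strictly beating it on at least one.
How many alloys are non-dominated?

P1: not dominated.
P2: dominated by P9 (yield strength 864≥757, cost 27≤73).
P3: not dominated (best cost).
P4: dominated by P1 (yield strength 675≥480, cost 12≤55).
P5: dominated by P1 (yield strength 675≥494, cost 12≤16).
P6: dominated by P1 (yield strength 675≥542, cost 12≤14).
P7: dominated by P1 (yield strength 675≥237, cost 12≤27).
P8: dominated by P1 (yield strength 675≥240, cost 12≤48).
P9: not dominated (best yield strength).
Pareto-optimal: P1, P3, P9 → 3.

3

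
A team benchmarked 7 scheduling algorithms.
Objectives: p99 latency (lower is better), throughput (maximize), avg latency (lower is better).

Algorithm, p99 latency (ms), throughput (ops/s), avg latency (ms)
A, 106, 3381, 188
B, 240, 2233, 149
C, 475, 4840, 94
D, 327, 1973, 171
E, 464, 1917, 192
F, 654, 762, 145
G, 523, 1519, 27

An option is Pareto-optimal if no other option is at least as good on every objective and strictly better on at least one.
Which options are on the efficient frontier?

A, B, C, G

A: not dominated (best p99 latency).
B: not dominated.
C: not dominated (best throughput).
D: dominated by B (p99 latency 240≤327, throughput 2233≥1973, avg latency 149≤171).
E: dominated by A (p99 latency 106≤464, throughput 3381≥1917, avg latency 188≤192).
F: dominated by C (p99 latency 475≤654, throughput 4840≥762, avg latency 94≤145).
G: not dominated (best avg latency).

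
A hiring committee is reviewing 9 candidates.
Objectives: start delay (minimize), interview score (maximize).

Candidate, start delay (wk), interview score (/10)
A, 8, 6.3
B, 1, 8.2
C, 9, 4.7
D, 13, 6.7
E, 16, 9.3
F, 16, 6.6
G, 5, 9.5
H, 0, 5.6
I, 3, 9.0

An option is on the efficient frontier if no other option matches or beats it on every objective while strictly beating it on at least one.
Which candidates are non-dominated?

A: dominated by B (start delay 1≤8, interview score 8.2≥6.3).
B: not dominated.
C: dominated by A (start delay 8≤9, interview score 6.3≥4.7).
D: dominated by B (start delay 1≤13, interview score 8.2≥6.7).
E: dominated by G (start delay 5≤16, interview score 9.5≥9.3).
F: dominated by B (start delay 1≤16, interview score 8.2≥6.6).
G: not dominated (best interview score).
H: not dominated (best start delay).
I: not dominated.

B, G, H, I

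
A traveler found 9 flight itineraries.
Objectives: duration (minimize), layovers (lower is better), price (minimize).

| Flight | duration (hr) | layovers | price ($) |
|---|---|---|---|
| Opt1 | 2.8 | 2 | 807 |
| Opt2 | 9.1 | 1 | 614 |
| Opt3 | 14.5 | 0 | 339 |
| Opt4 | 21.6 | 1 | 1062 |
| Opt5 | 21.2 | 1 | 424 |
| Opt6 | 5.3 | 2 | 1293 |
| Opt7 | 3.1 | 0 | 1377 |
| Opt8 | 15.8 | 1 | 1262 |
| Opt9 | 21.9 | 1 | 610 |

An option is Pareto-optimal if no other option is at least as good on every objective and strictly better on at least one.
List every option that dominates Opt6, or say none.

Opt1

Opt1: duration 2.8≤5.3, layovers 2≤2, price 807≤1293 — dominates Opt6.
Others (Opt2, Opt3, Opt4, Opt5, Opt7, Opt8, Opt9) are each worse than Opt6 on at least one objective.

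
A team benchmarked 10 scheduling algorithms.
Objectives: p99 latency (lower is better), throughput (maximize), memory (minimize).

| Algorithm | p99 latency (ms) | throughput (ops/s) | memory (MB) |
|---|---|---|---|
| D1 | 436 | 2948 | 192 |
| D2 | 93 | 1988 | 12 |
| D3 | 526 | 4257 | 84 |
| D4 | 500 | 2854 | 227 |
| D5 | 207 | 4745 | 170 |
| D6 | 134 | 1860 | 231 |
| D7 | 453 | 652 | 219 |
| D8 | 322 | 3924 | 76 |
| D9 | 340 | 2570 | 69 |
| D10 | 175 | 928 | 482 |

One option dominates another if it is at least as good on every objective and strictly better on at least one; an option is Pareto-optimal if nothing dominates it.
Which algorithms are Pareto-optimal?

D1: dominated by D5 (p99 latency 207≤436, throughput 4745≥2948, memory 170≤192).
D2: not dominated (best p99 latency).
D3: not dominated.
D4: dominated by D1 (p99 latency 436≤500, throughput 2948≥2854, memory 192≤227).
D5: not dominated (best throughput).
D6: dominated by D2 (p99 latency 93≤134, throughput 1988≥1860, memory 12≤231).
D7: dominated by D1 (p99 latency 436≤453, throughput 2948≥652, memory 192≤219).
D8: not dominated.
D9: not dominated.
D10: dominated by D2 (p99 latency 93≤175, throughput 1988≥928, memory 12≤482).

D2, D3, D5, D8, D9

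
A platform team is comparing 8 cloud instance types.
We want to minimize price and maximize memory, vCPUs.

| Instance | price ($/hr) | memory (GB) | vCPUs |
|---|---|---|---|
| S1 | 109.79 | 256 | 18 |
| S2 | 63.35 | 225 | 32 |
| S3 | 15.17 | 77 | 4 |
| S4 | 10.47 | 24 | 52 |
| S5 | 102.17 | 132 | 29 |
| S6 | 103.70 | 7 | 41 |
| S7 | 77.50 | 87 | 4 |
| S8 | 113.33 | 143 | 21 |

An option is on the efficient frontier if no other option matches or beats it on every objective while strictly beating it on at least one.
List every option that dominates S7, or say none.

S2: price 63.35≤77.50, memory 225≥87, vCPUs 32≥4 — dominates S7.
Others (S1, S3, S4, S5, S6, S8) are each worse than S7 on at least one objective.

S2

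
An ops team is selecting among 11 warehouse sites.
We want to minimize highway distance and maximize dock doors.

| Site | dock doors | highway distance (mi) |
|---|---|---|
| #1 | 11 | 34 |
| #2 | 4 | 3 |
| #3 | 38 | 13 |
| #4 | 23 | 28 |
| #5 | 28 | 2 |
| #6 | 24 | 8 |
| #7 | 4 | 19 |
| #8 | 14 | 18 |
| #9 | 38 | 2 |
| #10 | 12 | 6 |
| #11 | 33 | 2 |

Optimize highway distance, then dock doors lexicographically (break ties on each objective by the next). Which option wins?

First minimize highway distance: best is 2, kept {#5, #9, #11}.
Then maximize dock doors: best is 38, kept {#9}.

#9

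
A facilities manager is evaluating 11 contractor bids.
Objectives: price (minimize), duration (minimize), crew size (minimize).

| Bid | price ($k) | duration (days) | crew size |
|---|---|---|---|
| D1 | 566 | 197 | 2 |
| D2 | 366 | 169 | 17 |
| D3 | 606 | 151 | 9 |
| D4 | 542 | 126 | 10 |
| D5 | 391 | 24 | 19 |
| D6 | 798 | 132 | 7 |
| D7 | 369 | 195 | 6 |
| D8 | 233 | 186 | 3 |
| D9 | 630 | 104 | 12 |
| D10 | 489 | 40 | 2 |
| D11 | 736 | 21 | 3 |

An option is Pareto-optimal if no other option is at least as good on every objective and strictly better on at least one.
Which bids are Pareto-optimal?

D2, D5, D8, D10, D11

D1: dominated by D10 (price 489≤566, duration 40≤197, crew size 2≤2).
D2: not dominated.
D3: dominated by D10 (price 489≤606, duration 40≤151, crew size 2≤9).
D4: dominated by D10 (price 489≤542, duration 40≤126, crew size 2≤10).
D5: not dominated.
D6: dominated by D10 (price 489≤798, duration 40≤132, crew size 2≤7).
D7: dominated by D8 (price 233≤369, duration 186≤195, crew size 3≤6).
D8: not dominated (best price).
D9: dominated by D10 (price 489≤630, duration 40≤104, crew size 2≤12).
D10: not dominated.
D11: not dominated (best duration).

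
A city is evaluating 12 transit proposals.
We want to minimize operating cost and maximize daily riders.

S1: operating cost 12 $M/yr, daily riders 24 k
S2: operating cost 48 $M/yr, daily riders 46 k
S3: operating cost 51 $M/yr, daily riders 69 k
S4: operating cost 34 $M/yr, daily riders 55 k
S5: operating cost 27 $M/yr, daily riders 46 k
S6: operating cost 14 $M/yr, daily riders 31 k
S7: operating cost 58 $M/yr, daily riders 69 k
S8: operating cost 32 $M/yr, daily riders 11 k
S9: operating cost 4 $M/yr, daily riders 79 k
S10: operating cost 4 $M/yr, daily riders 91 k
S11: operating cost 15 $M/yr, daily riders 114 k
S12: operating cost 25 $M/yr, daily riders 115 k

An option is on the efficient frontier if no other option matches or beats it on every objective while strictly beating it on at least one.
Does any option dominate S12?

S1: worse on daily riders (24 vs 115).
S2: worse on operating cost (48 vs 25).
S3: worse on operating cost (51 vs 25).
S4: worse on operating cost (34 vs 25).
S5: worse on operating cost (27 vs 25).
S6: worse on daily riders (31 vs 115).
S7: worse on operating cost (58 vs 25).
S8: worse on operating cost (32 vs 25).
S9: worse on daily riders (79 vs 115).
S10: worse on daily riders (91 vs 115).
S11: worse on daily riders (114 vs 115).
No option is at least as good as S12 on every objective and strictly better on one.

No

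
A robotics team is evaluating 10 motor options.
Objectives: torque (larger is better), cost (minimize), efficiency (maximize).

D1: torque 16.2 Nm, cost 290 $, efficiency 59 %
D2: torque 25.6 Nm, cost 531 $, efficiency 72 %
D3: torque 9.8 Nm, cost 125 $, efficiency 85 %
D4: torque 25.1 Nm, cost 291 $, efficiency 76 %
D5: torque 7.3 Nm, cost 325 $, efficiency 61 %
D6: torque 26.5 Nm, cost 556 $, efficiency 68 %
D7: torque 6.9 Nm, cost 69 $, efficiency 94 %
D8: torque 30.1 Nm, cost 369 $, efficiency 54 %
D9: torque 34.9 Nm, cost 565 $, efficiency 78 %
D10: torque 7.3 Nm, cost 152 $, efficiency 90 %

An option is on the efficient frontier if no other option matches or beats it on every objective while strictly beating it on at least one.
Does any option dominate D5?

D3 vs D5: torque 9.8≥7.3, cost 125≤325, efficiency 85≥61 — D3 is at least as good on every objective and strictly better on at least one, so D3 dominates D5.

Yes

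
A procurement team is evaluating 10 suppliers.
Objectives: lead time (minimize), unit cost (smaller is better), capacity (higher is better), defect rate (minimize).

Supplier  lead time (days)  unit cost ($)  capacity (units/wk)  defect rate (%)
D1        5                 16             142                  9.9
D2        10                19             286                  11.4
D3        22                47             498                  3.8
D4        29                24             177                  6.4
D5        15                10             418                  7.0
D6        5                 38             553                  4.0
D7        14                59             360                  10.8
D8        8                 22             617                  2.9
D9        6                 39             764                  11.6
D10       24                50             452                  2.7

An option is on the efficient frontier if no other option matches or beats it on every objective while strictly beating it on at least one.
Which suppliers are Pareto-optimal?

D1, D2, D5, D6, D8, D9, D10

D1: not dominated.
D2: not dominated.
D3: dominated by D8 (lead time 8≤22, unit cost 22≤47, capacity 617≥498, defect rate 2.9≤3.8).
D4: dominated by D8 (lead time 8≤29, unit cost 22≤24, capacity 617≥177, defect rate 2.9≤6.4).
D5: not dominated (best unit cost).
D6: not dominated.
D7: dominated by D6 (lead time 5≤14, unit cost 38≤59, capacity 553≥360, defect rate 4.0≤10.8).
D8: not dominated.
D9: not dominated (best capacity).
D10: not dominated (best defect rate).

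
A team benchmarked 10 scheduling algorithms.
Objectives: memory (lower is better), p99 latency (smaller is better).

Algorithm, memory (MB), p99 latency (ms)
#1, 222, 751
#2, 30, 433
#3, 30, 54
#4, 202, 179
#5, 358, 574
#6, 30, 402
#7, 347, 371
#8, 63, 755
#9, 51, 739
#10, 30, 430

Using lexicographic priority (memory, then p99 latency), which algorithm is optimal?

#3

First minimize memory: best is 30, kept {#2, #3, #6, #10}.
Then minimize p99 latency: best is 54, kept {#3}.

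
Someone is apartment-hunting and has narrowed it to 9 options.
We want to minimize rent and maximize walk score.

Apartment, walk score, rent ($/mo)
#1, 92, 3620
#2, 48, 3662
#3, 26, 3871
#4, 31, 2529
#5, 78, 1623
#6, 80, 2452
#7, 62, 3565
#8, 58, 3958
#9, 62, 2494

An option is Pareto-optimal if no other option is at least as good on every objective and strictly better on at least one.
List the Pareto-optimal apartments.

#1: not dominated (best walk score).
#2: dominated by #1 (walk score 92≥48, rent 3620≤3662).
#3: dominated by #1 (walk score 92≥26, rent 3620≤3871).
#4: dominated by #5 (walk score 78≥31, rent 1623≤2529).
#5: not dominated (best rent).
#6: not dominated.
#7: dominated by #5 (walk score 78≥62, rent 1623≤3565).
#8: dominated by #1 (walk score 92≥58, rent 3620≤3958).
#9: dominated by #5 (walk score 78≥62, rent 1623≤2494).

#1, #5, #6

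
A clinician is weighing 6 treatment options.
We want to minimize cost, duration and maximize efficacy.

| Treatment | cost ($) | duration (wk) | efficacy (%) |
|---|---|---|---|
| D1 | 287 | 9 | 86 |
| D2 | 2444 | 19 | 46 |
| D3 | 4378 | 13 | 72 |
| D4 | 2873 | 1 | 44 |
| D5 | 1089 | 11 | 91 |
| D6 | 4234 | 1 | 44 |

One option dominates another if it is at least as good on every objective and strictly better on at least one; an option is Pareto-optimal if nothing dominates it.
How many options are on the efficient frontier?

3

D1: not dominated (best cost).
D2: dominated by D1 (cost 287≤2444, duration 9≤19, efficacy 86≥46).
D3: dominated by D1 (cost 287≤4378, duration 9≤13, efficacy 86≥72).
D4: not dominated.
D5: not dominated (best efficacy).
D6: dominated by D4 (cost 2873≤4234, duration 1≤1, efficacy 44≥44).
Pareto-optimal: D1, D4, D5 → 3.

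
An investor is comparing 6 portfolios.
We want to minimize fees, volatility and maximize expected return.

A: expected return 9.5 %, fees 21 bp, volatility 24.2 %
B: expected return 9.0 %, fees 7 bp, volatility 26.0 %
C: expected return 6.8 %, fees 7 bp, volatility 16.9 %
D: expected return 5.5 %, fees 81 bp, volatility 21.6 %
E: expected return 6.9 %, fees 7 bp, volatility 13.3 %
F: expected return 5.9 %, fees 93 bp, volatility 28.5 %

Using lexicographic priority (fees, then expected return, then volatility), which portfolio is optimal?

B

First minimize fees: best is 7, kept {B, C, E}.
Then maximize expected return: best is 9.0, kept {B}.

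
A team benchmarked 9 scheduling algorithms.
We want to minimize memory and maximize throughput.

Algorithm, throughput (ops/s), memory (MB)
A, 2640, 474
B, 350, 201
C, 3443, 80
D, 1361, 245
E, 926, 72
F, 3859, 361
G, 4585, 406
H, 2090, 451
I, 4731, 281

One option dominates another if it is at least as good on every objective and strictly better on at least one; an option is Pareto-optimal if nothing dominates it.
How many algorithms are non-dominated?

A: dominated by C (throughput 3443≥2640, memory 80≤474).
B: dominated by C (throughput 3443≥350, memory 80≤201).
C: not dominated.
D: dominated by C (throughput 3443≥1361, memory 80≤245).
E: not dominated (best memory).
F: dominated by I (throughput 4731≥3859, memory 281≤361).
G: dominated by I (throughput 4731≥4585, memory 281≤406).
H: dominated by C (throughput 3443≥2090, memory 80≤451).
I: not dominated (best throughput).
Pareto-optimal: C, E, I → 3.

3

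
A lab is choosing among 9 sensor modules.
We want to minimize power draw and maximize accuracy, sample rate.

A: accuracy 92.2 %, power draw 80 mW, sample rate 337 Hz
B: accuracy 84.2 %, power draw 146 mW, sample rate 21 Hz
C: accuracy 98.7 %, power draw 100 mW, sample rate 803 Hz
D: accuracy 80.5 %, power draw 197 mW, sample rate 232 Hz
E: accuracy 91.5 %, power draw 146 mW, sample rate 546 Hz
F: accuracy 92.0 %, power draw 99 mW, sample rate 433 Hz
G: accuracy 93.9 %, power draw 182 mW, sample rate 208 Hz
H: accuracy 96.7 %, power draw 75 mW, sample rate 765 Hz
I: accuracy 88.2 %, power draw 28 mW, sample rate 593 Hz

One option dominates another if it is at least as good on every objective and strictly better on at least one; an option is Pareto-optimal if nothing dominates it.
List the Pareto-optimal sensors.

A: dominated by H (accuracy 96.7≥92.2, power draw 75≤80, sample rate 765≥337).
B: dominated by A (accuracy 92.2≥84.2, power draw 80≤146, sample rate 337≥21).
C: not dominated (best accuracy).
D: dominated by A (accuracy 92.2≥80.5, power draw 80≤197, sample rate 337≥232).
E: dominated by C (accuracy 98.7≥91.5, power draw 100≤146, sample rate 803≥546).
F: dominated by H (accuracy 96.7≥92.0, power draw 75≤99, sample rate 765≥433).
G: dominated by C (accuracy 98.7≥93.9, power draw 100≤182, sample rate 803≥208).
H: not dominated.
I: not dominated (best power draw).

C, H, I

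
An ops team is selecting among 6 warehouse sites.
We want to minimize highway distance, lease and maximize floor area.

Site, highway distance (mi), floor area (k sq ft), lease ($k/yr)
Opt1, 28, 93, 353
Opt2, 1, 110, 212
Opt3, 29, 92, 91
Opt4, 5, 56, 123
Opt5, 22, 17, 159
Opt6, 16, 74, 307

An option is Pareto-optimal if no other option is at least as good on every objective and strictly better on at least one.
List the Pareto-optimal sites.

Opt1: dominated by Opt2 (highway distance 1≤28, floor area 110≥93, lease 212≤353).
Opt2: not dominated (best highway distance).
Opt3: not dominated (best lease).
Opt4: not dominated.
Opt5: dominated by Opt4 (highway distance 5≤22, floor area 56≥17, lease 123≤159).
Opt6: dominated by Opt2 (highway distance 1≤16, floor area 110≥74, lease 212≤307).

Opt2, Opt3, Opt4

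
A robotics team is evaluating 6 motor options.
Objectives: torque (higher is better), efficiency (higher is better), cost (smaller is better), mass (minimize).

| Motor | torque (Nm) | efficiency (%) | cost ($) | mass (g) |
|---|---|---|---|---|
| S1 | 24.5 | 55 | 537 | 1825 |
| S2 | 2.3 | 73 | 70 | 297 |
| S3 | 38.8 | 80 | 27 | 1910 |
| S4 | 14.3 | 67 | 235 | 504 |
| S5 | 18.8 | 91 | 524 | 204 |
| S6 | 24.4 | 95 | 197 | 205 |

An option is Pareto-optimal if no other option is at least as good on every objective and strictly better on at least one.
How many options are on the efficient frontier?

5

S1: not dominated.
S2: not dominated.
S3: not dominated (best torque).
S4: dominated by S6 (torque 24.4≥14.3, efficiency 95≥67, cost 197≤235, mass 205≤504).
S5: not dominated (best mass).
S6: not dominated (best efficiency).
Pareto-optimal: S1, S2, S3, S5, S6 → 5.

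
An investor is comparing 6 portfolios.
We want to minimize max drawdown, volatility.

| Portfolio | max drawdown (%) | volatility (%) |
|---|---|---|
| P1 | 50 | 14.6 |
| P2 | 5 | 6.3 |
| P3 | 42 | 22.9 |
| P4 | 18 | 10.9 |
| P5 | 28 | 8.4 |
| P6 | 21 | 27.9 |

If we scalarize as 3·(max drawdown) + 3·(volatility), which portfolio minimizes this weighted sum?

P1: 3·50 + 3·14.6 = 193.8
P2: 3·5 + 3·6.3 = 33.9
P3: 3·42 + 3·22.9 = 194.7
P4: 3·18 + 3·10.9 = 86.7
P5: 3·28 + 3·8.4 = 109.2
P6: 3·21 + 3·27.9 = 146.7
Lowest: P2 at 33.9.

P2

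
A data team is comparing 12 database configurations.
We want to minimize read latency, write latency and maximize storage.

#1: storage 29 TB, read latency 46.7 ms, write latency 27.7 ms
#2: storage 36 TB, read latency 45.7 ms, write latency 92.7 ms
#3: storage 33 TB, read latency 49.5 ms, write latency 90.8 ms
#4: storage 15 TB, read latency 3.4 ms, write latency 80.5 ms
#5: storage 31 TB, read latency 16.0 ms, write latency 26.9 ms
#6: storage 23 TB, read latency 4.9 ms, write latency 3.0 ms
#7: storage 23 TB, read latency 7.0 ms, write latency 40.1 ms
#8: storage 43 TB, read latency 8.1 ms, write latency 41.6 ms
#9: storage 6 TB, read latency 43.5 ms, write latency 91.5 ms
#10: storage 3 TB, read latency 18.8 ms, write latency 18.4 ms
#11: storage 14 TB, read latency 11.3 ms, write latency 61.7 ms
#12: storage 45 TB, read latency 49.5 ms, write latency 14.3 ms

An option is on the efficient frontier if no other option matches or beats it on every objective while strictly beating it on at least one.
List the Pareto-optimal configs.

#4, #5, #6, #8, #12

#1: dominated by #5 (storage 31≥29, read latency 16.0≤46.7, write latency 26.9≤27.7).
#2: dominated by #8 (storage 43≥36, read latency 8.1≤45.7, write latency 41.6≤92.7).
#3: dominated by #8 (storage 43≥33, read latency 8.1≤49.5, write latency 41.6≤90.8).
#4: not dominated (best read latency).
#5: not dominated.
#6: not dominated (best write latency).
#7: dominated by #6 (storage 23≥23, read latency 4.9≤7.0, write latency 3.0≤40.1).
#8: not dominated.
#9: dominated by #4 (storage 15≥6, read latency 3.4≤43.5, write latency 80.5≤91.5).
#10: dominated by #6 (storage 23≥3, read latency 4.9≤18.8, write latency 3.0≤18.4).
#11: dominated by #6 (storage 23≥14, read latency 4.9≤11.3, write latency 3.0≤61.7).
#12: not dominated (best storage).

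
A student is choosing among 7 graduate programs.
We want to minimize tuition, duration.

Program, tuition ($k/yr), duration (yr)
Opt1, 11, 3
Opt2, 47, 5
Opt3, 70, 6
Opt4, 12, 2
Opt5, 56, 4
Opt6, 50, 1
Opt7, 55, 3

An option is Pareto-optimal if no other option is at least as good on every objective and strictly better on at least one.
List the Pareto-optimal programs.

Opt1: not dominated (best tuition).
Opt2: dominated by Opt1 (tuition 11≤47, duration 3≤5).
Opt3: dominated by Opt1 (tuition 11≤70, duration 3≤6).
Opt4: not dominated.
Opt5: dominated by Opt1 (tuition 11≤56, duration 3≤4).
Opt6: not dominated (best duration).
Opt7: dominated by Opt1 (tuition 11≤55, duration 3≤3).

Opt1, Opt4, Opt6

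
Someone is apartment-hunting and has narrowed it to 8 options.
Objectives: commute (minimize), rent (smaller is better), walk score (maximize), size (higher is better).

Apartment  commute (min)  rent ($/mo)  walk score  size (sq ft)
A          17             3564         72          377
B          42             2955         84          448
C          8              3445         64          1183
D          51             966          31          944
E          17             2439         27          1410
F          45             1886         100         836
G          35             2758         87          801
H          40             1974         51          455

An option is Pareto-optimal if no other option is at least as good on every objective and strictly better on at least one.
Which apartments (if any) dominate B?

G: commute 35≤42, rent 2758≤2955, walk score 87≥84, size 801≥448 — dominates B.
Others (A, C, D, E, F, H) are each worse than B on at least one objective.

G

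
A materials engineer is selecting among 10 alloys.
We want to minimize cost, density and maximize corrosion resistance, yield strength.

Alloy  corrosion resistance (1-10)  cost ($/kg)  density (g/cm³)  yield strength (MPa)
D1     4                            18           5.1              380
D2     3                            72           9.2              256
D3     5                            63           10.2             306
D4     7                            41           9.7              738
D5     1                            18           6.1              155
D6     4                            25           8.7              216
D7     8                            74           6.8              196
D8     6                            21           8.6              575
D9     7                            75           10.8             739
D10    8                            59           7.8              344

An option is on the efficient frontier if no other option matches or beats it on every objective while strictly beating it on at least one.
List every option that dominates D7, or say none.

none

D1: worse on corrosion resistance (4 vs 8).
D2: worse on corrosion resistance (3 vs 8).
D3: worse on corrosion resistance (5 vs 8).
D4: worse on corrosion resistance (7 vs 8).
D5: worse on corrosion resistance (1 vs 8).
D6: worse on corrosion resistance (4 vs 8).
D8: worse on corrosion resistance (6 vs 8).
D9: worse on corrosion resistance (7 vs 8).
D10: worse on density (7.8 vs 6.8).
No option dominates D7.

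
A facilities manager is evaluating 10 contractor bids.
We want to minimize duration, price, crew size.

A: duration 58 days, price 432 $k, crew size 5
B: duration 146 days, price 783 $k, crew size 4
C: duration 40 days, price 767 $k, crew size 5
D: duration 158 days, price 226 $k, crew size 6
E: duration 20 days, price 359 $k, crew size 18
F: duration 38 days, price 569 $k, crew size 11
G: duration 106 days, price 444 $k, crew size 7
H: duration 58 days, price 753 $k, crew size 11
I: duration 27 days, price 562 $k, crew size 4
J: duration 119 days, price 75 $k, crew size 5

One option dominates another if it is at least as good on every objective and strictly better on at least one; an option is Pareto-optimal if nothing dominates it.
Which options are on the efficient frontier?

A: not dominated.
B: dominated by I (duration 27≤146, price 562≤783, crew size 4≤4).
C: dominated by I (duration 27≤40, price 562≤767, crew size 4≤5).
D: dominated by J (duration 119≤158, price 75≤226, crew size 5≤6).
E: not dominated (best duration).
F: dominated by I (duration 27≤38, price 562≤569, crew size 4≤11).
G: dominated by A (duration 58≤106, price 432≤444, crew size 5≤7).
H: dominated by A (duration 58≤58, price 432≤753, crew size 5≤11).
I: not dominated.
J: not dominated (best price).

A, E, I, J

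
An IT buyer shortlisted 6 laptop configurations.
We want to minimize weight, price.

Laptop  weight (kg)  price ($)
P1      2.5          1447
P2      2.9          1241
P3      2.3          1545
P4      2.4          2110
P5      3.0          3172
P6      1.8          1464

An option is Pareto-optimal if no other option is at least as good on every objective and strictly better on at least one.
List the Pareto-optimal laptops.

P1, P2, P6

P1: not dominated.
P2: not dominated (best price).
P3: dominated by P6 (weight 1.8≤2.3, price 1464≤1545).
P4: dominated by P3 (weight 2.3≤2.4, price 1545≤2110).
P5: dominated by P1 (weight 2.5≤3.0, price 1447≤3172).
P6: not dominated (best weight).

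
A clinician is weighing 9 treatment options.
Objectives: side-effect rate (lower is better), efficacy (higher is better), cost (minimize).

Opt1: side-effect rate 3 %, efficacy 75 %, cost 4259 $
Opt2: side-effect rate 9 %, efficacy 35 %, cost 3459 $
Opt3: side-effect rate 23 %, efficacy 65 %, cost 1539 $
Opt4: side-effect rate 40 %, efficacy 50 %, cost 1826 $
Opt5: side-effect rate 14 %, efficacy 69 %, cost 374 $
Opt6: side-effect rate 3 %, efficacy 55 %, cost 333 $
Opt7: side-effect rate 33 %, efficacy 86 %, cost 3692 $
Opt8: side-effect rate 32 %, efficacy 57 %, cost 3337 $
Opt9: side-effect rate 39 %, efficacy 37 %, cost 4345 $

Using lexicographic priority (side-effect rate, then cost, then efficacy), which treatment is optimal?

Opt6

First minimize side-effect rate: best is 3, kept {Opt1, Opt6}.
Then minimize cost: best is 333, kept {Opt6}.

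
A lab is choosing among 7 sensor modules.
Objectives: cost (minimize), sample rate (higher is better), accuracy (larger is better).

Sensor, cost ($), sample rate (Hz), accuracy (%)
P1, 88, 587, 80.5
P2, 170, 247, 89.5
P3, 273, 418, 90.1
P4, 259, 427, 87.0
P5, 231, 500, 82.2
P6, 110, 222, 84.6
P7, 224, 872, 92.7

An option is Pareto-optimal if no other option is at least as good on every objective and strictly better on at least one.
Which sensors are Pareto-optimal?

P1: not dominated (best cost).
P2: not dominated.
P3: dominated by P7 (cost 224≤273, sample rate 872≥418, accuracy 92.7≥90.1).
P4: dominated by P7 (cost 224≤259, sample rate 872≥427, accuracy 92.7≥87.0).
P5: dominated by P7 (cost 224≤231, sample rate 872≥500, accuracy 92.7≥82.2).
P6: not dominated.
P7: not dominated (best sample rate).

P1, P2, P6, P7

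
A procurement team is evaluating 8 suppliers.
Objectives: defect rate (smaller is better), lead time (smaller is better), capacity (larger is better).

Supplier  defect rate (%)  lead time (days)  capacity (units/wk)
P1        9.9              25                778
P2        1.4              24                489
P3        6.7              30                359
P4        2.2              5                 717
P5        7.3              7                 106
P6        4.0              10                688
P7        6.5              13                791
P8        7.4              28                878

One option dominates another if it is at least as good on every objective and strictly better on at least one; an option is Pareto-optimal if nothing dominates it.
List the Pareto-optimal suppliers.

P2, P4, P7, P8

P1: dominated by P7 (defect rate 6.5≤9.9, lead time 13≤25, capacity 791≥778).
P2: not dominated (best defect rate).
P3: dominated by P2 (defect rate 1.4≤6.7, lead time 24≤30, capacity 489≥359).
P4: not dominated (best lead time).
P5: dominated by P4 (defect rate 2.2≤7.3, lead time 5≤7, capacity 717≥106).
P6: dominated by P4 (defect rate 2.2≤4.0, lead time 5≤10, capacity 717≥688).
P7: not dominated.
P8: not dominated (best capacity).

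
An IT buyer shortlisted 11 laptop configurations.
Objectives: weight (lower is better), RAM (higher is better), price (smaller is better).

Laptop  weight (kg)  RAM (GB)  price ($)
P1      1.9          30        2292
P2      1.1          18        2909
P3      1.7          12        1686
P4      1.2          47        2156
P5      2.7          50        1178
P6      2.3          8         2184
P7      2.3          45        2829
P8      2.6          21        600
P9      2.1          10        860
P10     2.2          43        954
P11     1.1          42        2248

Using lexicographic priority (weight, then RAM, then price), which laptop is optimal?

P11

First minimize weight: best is 1.1, kept {P2, P11}.
Then maximize RAM: best is 42, kept {P11}.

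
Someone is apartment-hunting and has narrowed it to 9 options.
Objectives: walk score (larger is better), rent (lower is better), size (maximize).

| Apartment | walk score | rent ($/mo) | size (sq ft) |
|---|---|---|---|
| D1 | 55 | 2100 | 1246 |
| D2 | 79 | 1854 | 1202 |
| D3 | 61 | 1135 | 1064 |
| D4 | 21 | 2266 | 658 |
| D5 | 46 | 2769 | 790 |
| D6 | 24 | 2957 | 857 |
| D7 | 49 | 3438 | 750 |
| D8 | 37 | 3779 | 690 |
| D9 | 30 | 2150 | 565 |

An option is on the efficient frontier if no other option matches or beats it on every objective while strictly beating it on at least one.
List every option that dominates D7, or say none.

D1, D2, D3

D1: walk score 55≥49, rent 2100≤3438, size 1246≥750 — dominates D7.
D2: walk score 79≥49, rent 1854≤3438, size 1202≥750 — dominates D7.
D3: walk score 61≥49, rent 1135≤3438, size 1064≥750 — dominates D7.
Others (D4, D5, D6, D8, D9) are each worse than D7 on at least one objective.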